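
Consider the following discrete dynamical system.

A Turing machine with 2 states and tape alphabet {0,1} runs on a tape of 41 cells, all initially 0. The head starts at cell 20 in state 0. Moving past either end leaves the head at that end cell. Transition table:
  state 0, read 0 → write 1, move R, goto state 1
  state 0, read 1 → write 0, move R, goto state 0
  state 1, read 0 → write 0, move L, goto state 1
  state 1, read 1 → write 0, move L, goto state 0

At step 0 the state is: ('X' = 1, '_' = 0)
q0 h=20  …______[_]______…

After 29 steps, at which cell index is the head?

11

t=0: q0 h=20  …______[_]______…
t=1: q1 h=21  …_____X[_]______…
t=2: q1 h=20  …______[X]______…
t=3: q0 h=19  …______[_]______…
t=4: q1 h=20  …_____X[_]______…
t=5: q1 h=19  …______[X]______…
t=6: q0 h=18  …______[_]______…
t=7: q1 h=19  …_____X[_]______…
t=8: q1 h=18  …______[X]______…
t=9: q0 h=17  …______[_]______…
t=10: q1 h=18  …_____X[_]______…
t=11: q1 h=17  …______[X]______…
t=12: q0 h=16  …______[_]______…
t=13: q1 h=17  …_____X[_]______…
t=14: q1 h=16  …______[X]______…
t=15: q0 h=15  …______[_]______…
t=16: q1 h=16  …_____X[_]______…
t=17: q1 h=15  …______[X]______…
t=18: q0 h=14  …______[_]______…
t=19: q1 h=15  …_____X[_]______…
t=20: q1 h=14  …______[X]______…
t=21: q0 h=13  …______[_]______…
t=22: q1 h=14  …_____X[_]______…
t=23: q1 h=13  …______[X]______…
t=24: q0 h=12  …______[_]______…
t=25: q1 h=13  …_____X[_]______…
t=26: q1 h=12  …______[X]______…
t=27: q0 h=11  …______[_]______…
t=28: q1 h=12  …_____X[_]______…
t=29: q1 h=11  …______[X]______…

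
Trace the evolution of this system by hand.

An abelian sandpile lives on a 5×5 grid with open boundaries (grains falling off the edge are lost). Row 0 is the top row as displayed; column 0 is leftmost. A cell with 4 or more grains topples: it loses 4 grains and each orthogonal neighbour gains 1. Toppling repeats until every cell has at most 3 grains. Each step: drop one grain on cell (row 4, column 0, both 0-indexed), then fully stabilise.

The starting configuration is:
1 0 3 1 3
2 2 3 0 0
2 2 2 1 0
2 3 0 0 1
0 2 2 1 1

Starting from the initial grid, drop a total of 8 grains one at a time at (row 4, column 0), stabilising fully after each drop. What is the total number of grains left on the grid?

[0] 1 0 3 1 3
2 2 3 0 0
2 2 2 1 0
2 3 0 0 1
0 2 2 1 1
[1] 1 0 3 1 3
2 2 3 0 0
2 2 2 1 0
2 3 0 0 1
1 2 2 1 1
[2] 1 0 3 1 3
2 2 3 0 0
2 2 2 1 0
2 3 0 0 1
2 2 2 1 1
[3] 1 0 3 1 3
2 2 3 0 0
2 2 2 1 0
2 3 0 0 1
3 2 2 1 1
[4] 1 0 3 1 3
2 2 3 0 0
2 2 2 1 0
3 3 0 0 1
0 3 2 1 1
[5] 1 0 3 1 3
2 2 3 0 0
2 2 2 1 0
3 3 0 0 1
1 3 2 1 1
[6] 1 0 3 1 3
2 2 3 0 0
2 2 2 1 0
3 3 0 0 1
2 3 2 1 1
[7] 1 0 3 1 3
2 2 3 0 0
2 2 2 1 0
3 3 0 0 1
3 3 2 1 1
[8] 1 0 3 1 3
2 2 3 0 0
3 3 2 1 0
1 1 1 0 1
2 1 3 1 1

36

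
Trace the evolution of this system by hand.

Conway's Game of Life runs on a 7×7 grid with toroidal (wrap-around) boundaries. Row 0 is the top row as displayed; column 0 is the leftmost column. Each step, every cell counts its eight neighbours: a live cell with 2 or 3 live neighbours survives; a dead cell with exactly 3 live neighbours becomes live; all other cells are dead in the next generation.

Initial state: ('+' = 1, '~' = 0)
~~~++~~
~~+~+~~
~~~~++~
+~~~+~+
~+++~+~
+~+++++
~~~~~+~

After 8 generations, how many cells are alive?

0) ~~~++~~
~~+~+~~
~~~~++~
+~~~+~+
~+++~+~
+~+++++
~~~~~+~
1) ~~~+++~
~~~~~~~
~~~~+~+
+++~~~+
~~~~~~~
+~~~~~~
~~+~~~~
2) ~~~++~~
~~~+~~~
~+~~~++
++~~~++
~~~~~~+
~~~~~~~
~~~++~~
3) ~~+~~~~
~~++~+~
~++~++~
~+~~~~~
~~~~~++
~~~~~~~
~~~++~~
4) ~~+~~~~
~~~~~+~
~+~~++~
+++~+~+
~~~~~~~
~~~~++~
~~~+~~~
5) ~~~~~~~
~~~~++~
~++++~~
+++++~+
++~++~+
~~~~+~~
~~~++~~
6) ~~~+~+~
~~+~++~
~~~~~~+
~~~~~~+
~~~~~~+
+~+~~~~
~~~++~~
7) ~~+~~+~
~~~++++
~~~~~~+
+~~~~++
+~~~~~+
~~~+~~~
~~+++~~
8) ~~+~~~+
~~~++~+
~~~~~~~
~~~~~+~
+~~~~+~
~~+++~~
~~+~+~~

13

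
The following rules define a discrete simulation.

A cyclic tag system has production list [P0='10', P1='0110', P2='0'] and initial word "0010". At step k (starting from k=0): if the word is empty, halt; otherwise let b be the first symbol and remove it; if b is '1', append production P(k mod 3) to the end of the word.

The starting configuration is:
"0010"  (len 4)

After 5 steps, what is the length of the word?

0

0) "0010"  (len 4)
1) "010"  (len 3)
2) "10"  (len 2)
3) "00"  (len 2)
4) "0"  (len 1)
5) (halted — word empty)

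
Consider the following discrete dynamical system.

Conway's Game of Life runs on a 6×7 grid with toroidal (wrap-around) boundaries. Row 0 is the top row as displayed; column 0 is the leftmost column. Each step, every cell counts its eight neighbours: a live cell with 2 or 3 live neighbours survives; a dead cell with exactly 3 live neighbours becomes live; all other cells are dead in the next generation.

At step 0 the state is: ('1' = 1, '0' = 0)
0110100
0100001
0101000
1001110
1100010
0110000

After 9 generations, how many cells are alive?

0) 0110100
0100001
0101000
1001110
1100010
0110000
1) 0001000
0101000
0101011
1001010
1001010
0001000
2) 0001100
1001000
0101011
1101010
0011000
0011000
3) 0000100
1001011
0101010
1101010
0000000
0000000
4) 0000111
1011011
0101010
1100001
0000000
0000000
5) 1001100
1111000
0001010
1110001
1000000
0000010
6) 1001101
1100001
0001100
1110001
1000000
0000101
7) 0101100
0110001
0001010
1111001
0000010
0001101
8) 0100100
1100010
0001110
1111011
0100010
0011000
9) 1101100
1111011
0001000
1101000
0000010
0111100

19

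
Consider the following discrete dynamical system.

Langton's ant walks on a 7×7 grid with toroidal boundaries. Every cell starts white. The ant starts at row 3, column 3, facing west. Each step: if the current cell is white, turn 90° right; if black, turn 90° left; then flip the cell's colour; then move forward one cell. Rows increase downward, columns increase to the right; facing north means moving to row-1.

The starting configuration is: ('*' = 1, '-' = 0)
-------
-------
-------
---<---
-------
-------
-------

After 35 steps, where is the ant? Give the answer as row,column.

3,6

t=0: -------
-------
-------
---<---
-------
-------
-------
t=1: -------
-------
---^---
---*---
-------
-------
-------
t=2: -------
-------
---*>--
---*---
-------
-------
-------
t=3: -------
-------
---**--
---*v--
-------
-------
-------
t=4: -------
-------
---**--
---<*--
-------
-------
-------
t=5: -------
-------
---**--
----*--
---v---
-------
-------
t=6: -------
-------
---**--
----*--
--<*---
-------
-------
t=7: -------
-------
---**--
--^-*--
--**---
-------
-------
t=8: -------
-------
---**--
--*>*--
--**---
-------
-------
t=9: -------
-------
---**--
--***--
--*v---
-------
-------
t=10: -------
-------
---**--
--***--
--*->--
-------
-------
t=11: -------
-------
---**--
--***--
--*-*--
----v--
-------
t=12: -------
-------
---**--
--***--
--*-*--
---<*--
-------
t=13: -------
-------
---**--
--***--
--*^*--
---**--
-------
t=14: -------
-------
---**--
--***--
--**>--
---**--
-------
t=15: -------
-------
---**--
--**^--
--**---
---**--
-------
t=16: -------
-------
---**--
--*<---
--**---
---**--
-------
t=17: -------
-------
---**--
--*----
--*v---
---**--
-------
t=18: -------
-------
---**--
--*----
--*->--
---**--
-------
t=19: -------
-------
---**--
--*----
--*-*--
---*v--
-------
t=20: -------
-------
---**--
--*----
--*-*--
---*->-
-------
t=21: -------
-------
---**--
--*----
--*-*--
---*-*-
-----v-
t=22: -------
-------
---**--
--*----
--*-*--
---*-*-
----<*-
t=23: -------
-------
---**--
--*----
--*-*--
---*^*-
----**-
t=24: -------
-------
---**--
--*----
--*-*--
---**>-
----**-
t=25: -------
-------
---**--
--*----
--*-*^-
---**--
----**-
t=26: -------
-------
---**--
--*----
--*-**>
---**--
----**-
t=27: -------
-------
---**--
--*----
--*-***
---**-v
----**-
t=28: -------
-------
---**--
--*----
--*-***
---**<*
----**-
t=29: -------
-------
---**--
--*----
--*-*^*
---****
----**-
t=30: -------
-------
---**--
--*----
--*-<-*
---****
----**-
t=31: -------
-------
---**--
--*----
--*---*
---*v**
----**-
t=32: -------
-------
---**--
--*----
--*---*
---*->*
----**-
t=33: -------
-------
---**--
--*----
--*--^*
---*--*
----**-
t=34: -------
-------
---**--
--*----
--*--*>
---*--*
----**-
t=35: -------
-------
---**--
--*---^
--*--*-
---*--*
----**-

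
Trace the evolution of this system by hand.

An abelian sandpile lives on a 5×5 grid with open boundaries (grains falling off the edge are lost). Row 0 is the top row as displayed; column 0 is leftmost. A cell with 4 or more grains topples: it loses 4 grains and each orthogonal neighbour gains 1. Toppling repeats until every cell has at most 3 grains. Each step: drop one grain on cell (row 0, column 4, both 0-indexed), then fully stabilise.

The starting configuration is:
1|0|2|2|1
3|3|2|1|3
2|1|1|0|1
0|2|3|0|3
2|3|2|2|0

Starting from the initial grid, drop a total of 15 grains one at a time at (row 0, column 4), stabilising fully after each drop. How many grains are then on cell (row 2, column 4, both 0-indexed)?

2

gen 0: 1|0|2|2|1
3|3|2|1|3
2|1|1|0|1
0|2|3|0|3
2|3|2|2|0
gen 1: 1|0|2|2|2
3|3|2|1|3
2|1|1|0|1
0|2|3|0|3
2|3|2|2|0
gen 2: 1|0|2|2|3
3|3|2|1|3
2|1|1|0|1
0|2|3|0|3
2|3|2|2|0
gen 3: 1|0|2|3|1
3|3|2|2|0
2|1|1|0|2
0|2|3|0|3
2|3|2|2|0
gen 4: 1|0|2|3|2
3|3|2|2|0
2|1|1|0|2
0|2|3|0|3
2|3|2|2|0
gen 5: 1|0|2|3|3
3|3|2|2|0
2|1|1|0|2
0|2|3|0|3
2|3|2|2|0
gen 6: 1|0|3|0|1
3|3|2|3|1
2|1|1|0|2
0|2|3|0|3
2|3|2|2|0
gen 7: 1|0|3|0|2
3|3|2|3|1
2|1|1|0|2
0|2|3|0|3
2|3|2|2|0
gen 8: 1|0|3|0|3
3|3|2|3|1
2|1|1|0|2
0|2|3|0|3
2|3|2|2|0
gen 9: 1|0|3|1|0
3|3|2|3|2
2|1|1|0|2
0|2|3|0|3
2|3|2|2|0
gen 10: 1|0|3|1|1
3|3|2|3|2
2|1|1|0|2
0|2|3|0|3
2|3|2|2|0
gen 11: 1|0|3|1|2
3|3|2|3|2
2|1|1|0|2
0|2|3|0|3
2|3|2|2|0
gen 12: 1|0|3|1|3
3|3|2|3|2
2|1|1|0|2
0|2|3|0|3
2|3|2|2|0
gen 13: 1|0|3|2|0
3|3|2|3|3
2|1|1|0|2
0|2|3|0|3
2|3|2|2|0
gen 14: 1|0|3|2|1
3|3|2|3|3
2|1|1|0|2
0|2|3|0|3
2|3|2|2|0
gen 15: 1|0|3|2|2
3|3|2|3|3
2|1|1|0|2
0|2|3|0|3
2|3|2|2|0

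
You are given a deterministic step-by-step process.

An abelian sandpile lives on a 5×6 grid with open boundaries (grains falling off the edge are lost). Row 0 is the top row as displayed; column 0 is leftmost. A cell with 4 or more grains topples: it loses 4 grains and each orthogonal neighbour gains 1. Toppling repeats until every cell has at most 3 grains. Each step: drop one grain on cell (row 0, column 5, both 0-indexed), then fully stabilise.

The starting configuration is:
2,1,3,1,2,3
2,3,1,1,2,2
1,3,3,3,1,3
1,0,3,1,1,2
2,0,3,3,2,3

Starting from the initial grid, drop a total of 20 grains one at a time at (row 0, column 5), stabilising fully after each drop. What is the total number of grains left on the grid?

61

gen 0: 2,1,3,1,2,3
2,3,1,1,2,2
1,3,3,3,1,3
1,0,3,1,1,2
2,0,3,3,2,3
gen 1: 2,1,3,1,3,0
2,3,1,1,2,3
1,3,3,3,1,3
1,0,3,1,1,2
2,0,3,3,2,3
gen 2: 2,1,3,1,3,1
2,3,1,1,2,3
1,3,3,3,1,3
1,0,3,1,1,2
2,0,3,3,2,3
gen 3: 2,1,3,1,3,2
2,3,1,1,2,3
1,3,3,3,1,3
1,0,3,1,1,2
2,0,3,3,2,3
gen 4: 2,1,3,1,3,3
2,3,1,1,2,3
1,3,3,3,1,3
1,0,3,1,1,2
2,0,3,3,2,3
gen 5: 2,1,3,2,1,2
2,3,1,2,0,2
1,3,3,3,3,0
1,0,3,1,1,3
2,0,3,3,2,3
gen 6: 2,1,3,2,1,3
2,3,1,2,0,2
1,3,3,3,3,0
1,0,3,1,1,3
2,0,3,3,2,3
gen 7: 2,1,3,2,2,0
2,3,1,2,0,3
1,3,3,3,3,0
1,0,3,1,1,3
2,0,3,3,2,3
gen 8: 2,1,3,2,2,1
2,3,1,2,0,3
1,3,3,3,3,0
1,0,3,1,1,3
2,0,3,3,2,3
gen 9: 2,1,3,2,2,2
2,3,1,2,0,3
1,3,3,3,3,0
1,0,3,1,1,3
2,0,3,3,2,3
gen 10: 2,1,3,2,2,3
2,3,1,2,0,3
1,3,3,3,3,0
1,0,3,1,1,3
2,0,3,3,2,3
gen 11: 2,1,3,2,3,1
2,3,1,2,1,0
1,3,3,3,3,1
1,0,3,1,1,3
2,0,3,3,2,3
gen 12: 2,1,3,2,3,2
2,3,1,2,1,0
1,3,3,3,3,1
1,0,3,1,1,3
2,0,3,3,2,3
gen 13: 2,1,3,2,3,3
2,3,1,2,1,0
1,3,3,3,3,1
1,0,3,1,1,3
2,0,3,3,2,3
gen 14: 2,1,3,3,0,1
2,3,1,2,2,1
1,3,3,3,3,1
1,0,3,1,1,3
2,0,3,3,2,3
gen 15: 2,1,3,3,0,2
2,3,1,2,2,1
1,3,3,3,3,1
1,0,3,1,1,3
2,0,3,3,2,3
gen 16: 2,1,3,3,0,3
2,3,1,2,2,1
1,3,3,3,3,1
1,0,3,1,1,3
2,0,3,3,2,3
gen 17: 2,1,3,3,1,0
2,3,1,2,2,2
1,3,3,3,3,1
1,0,3,1,1,3
2,0,3,3,2,3
gen 18: 2,1,3,3,1,1
2,3,1,2,2,2
1,3,3,3,3,1
1,0,3,1,1,3
2,0,3,3,2,3
gen 19: 2,1,3,3,1,2
2,3,1,2,2,2
1,3,3,3,3,1
1,0,3,1,1,3
2,0,3,3,2,3
gen 20: 2,1,3,3,1,3
2,3,1,2,2,2
1,3,3,3,3,1
1,0,3,1,1,3
2,0,3,3,2,3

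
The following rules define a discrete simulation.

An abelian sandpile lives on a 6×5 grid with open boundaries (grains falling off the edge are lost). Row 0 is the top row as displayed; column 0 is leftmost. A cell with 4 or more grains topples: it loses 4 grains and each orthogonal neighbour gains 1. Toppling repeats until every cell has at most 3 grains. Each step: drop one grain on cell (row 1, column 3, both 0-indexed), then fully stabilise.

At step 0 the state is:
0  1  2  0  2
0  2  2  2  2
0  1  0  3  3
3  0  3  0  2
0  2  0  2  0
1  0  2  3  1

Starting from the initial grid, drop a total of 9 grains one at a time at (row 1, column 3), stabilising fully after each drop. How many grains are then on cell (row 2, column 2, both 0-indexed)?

step 0: 0  1  2  0  2
0  2  2  2  2
0  1  0  3  3
3  0  3  0  2
0  2  0  2  0
1  0  2  3  1
step 1: 0  1  2  0  2
0  2  2  3  2
0  1  0  3  3
3  0  3  0  2
0  2  0  2  0
1  0  2  3  1
step 2: 0  1  2  1  3
0  2  3  2  0
0  1  1  1  1
3  0  3  1  3
0  2  0  2  0
1  0  2  3  1
step 3: 0  1  2  1  3
0  2  3  3  0
0  1  1  1  1
3  0  3  1  3
0  2  0  2  0
1  0  2  3  1
step 4: 0  1  3  2  3
0  3  0  1  1
0  1  2  2  1
3  0  3  1  3
0  2  0  2  0
1  0  2  3  1
step 5: 0  1  3  2  3
0  3  0  2  1
0  1  2  2  1
3  0  3  1  3
0  2  0  2  0
1  0  2  3  1
step 6: 0  1  3  2  3
0  3  0  3  1
0  1  2  2  1
3  0  3  1  3
0  2  0  2  0
1  0  2  3  1
step 7: 0  1  3  3  3
0  3  1  0  2
0  1  2  3  1
3  0  3  1  3
0  2  0  2  0
1  0  2  3  1
step 8: 0  1  3  3  3
0  3  1  1  2
0  1  2  3  1
3  0  3  1  3
0  2  0  2  0
1  0  2  3  1
step 9: 0  1  3  3  3
0  3  1  2  2
0  1  2  3  1
3  0  3  1  3
0  2  0  2  0
1  0  2  3  1

2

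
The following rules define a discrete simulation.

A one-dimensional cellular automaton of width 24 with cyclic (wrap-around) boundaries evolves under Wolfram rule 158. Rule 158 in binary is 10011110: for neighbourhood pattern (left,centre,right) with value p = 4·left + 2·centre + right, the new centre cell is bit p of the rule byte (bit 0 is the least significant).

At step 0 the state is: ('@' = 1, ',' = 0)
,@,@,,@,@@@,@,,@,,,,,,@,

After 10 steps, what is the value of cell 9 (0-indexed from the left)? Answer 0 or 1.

1

[0] ,@,@,,@,@@@,@,,@,,,,,,@,
[1] @@,@@@@,@@,,@@@@@,,,,@@@
[2] @,,@@@,,@,@@@@@@,@,,@@@@
[3] ,@@@@,@@@,@@@@@,,@@@@@@@
[4] ,@@@,,@@,,@@@@,@@@@@@@@,
[5] @@@,@@@,@@@@@,,@@@@@@@,@
[6] @@,,@@,,@@@@,@@@@@@@@,,@
[7] @,@@@,@@@@@,,@@@@@@@,@@@
[8] ,,@@,,@@@@,@@@@@@@@,,@@@
[9] @@@,@@@@@,,@@@@@@@,@@@@,
[10] @@,,@@@@,@@@@@@@@,,@@@,,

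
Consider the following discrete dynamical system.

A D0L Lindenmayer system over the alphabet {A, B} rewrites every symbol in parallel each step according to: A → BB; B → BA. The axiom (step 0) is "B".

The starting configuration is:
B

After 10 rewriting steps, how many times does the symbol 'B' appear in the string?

k=0  B
k=1  BA
k=2  BABB
k=3  BABBBABA
k=4  BABBBABABABBBABB
k=5  BABBBABABABBBABBBABBBABABABBBABA
k=6  BABBBABABABBBABBBABBBABABABBBABABABBBABABABBBABBBABBBABABABBBABB
k=7  BABBBABABABBBABBBABBBABABABBBABABABBBABABABBBABBBABBBABABA…BABABBBABBBABBBABABABBBABABABBBABABABBBABBBABBBABABABBBABA  (len 128)
k=8  BABBBABABABBBABBBABBBABABABBBABABABBBABABABBBABBBABBBABABA…BABABBBABBBABBBABABABBBABABABBBABABABBBABBBABBBABABABBBABB  (len 256)
k=9  BABBBABABABBBABBBABBBABABABBBABABABBBABABABBBABBBABBBABABA…BABABBBABBBABBBABABABBBABABABBBABABABBBABBBABBBABABABBBABA  (len 512)
k=10  BABBBABABABBBABBBABBBABABABBBABABABBBABABABBBABBBABBBABABA…BABABBBABBBABBBABABABBBABABABBBABABABBBABBBABBBABABABBBABB  (len 1024)

683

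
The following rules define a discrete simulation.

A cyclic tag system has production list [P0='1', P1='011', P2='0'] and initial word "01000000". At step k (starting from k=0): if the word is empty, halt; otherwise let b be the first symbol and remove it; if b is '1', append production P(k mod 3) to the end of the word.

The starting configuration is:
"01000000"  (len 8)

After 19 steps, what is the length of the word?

0) "01000000"  (len 8)
1) "1000000"  (len 7)
2) "000000011"  (len 9)
3) "00000011"  (len 8)
4) "0000011"  (len 7)
5) "000011"  (len 6)
6) "00011"  (len 5)
7) "0011"  (len 4)
8) "011"  (len 3)
9) "11"  (len 2)
10) "11"  (len 2)
11) "1011"  (len 4)
12) "0110"  (len 4)
13) "110"  (len 3)
14) "10011"  (len 5)
15) "00110"  (len 5)
16) "0110"  (len 4)
17) "110"  (len 3)
18) "100"  (len 3)
19) "001"  (len 3)

3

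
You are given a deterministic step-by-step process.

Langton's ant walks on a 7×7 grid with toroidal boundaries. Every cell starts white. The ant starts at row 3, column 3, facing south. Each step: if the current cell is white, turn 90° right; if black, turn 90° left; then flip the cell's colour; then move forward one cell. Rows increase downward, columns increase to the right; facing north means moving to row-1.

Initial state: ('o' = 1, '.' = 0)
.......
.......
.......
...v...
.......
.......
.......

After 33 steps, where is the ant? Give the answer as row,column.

1,4

0) .......
.......
.......
...v...
.......
.......
.......
1) .......
.......
.......
..<o...
.......
.......
.......
2) .......
.......
..^....
..oo...
.......
.......
.......
3) .......
.......
..o>...
..oo...
.......
.......
.......
4) .......
.......
..oo...
..ov...
.......
.......
.......
5) .......
.......
..oo...
..o.>..
.......
.......
.......
6) .......
.......
..oo...
..o.o..
....v..
.......
.......
7) .......
.......
..oo...
..o.o..
...<o..
.......
.......
8) .......
.......
..oo...
..o^o..
...oo..
.......
.......
9) .......
.......
..oo...
..oo>..
...oo..
.......
.......
10) .......
.......
..oo^..
..oo...
...oo..
.......
.......
11) .......
.......
..ooo>.
..oo...
...oo..
.......
.......
12) .......
.......
..oooo.
..oo.v.
...oo..
.......
.......
13) .......
.......
..oooo.
..oo<o.
...oo..
.......
.......
14) .......
.......
..oo^o.
..oooo.
...oo..
.......
.......
15) .......
.......
..o<.o.
..oooo.
...oo..
.......
.......
16) .......
.......
..o..o.
..ovoo.
...oo..
.......
.......
17) .......
.......
..o..o.
..o.>o.
...oo..
.......
.......
18) .......
.......
..o.^o.
..o..o.
...oo..
.......
.......
19) .......
.......
..o.o>.
..o..o.
...oo..
.......
.......
20) .......
.....^.
..o.o..
..o..o.
...oo..
.......
.......
21) .......
.....o>
..o.o..
..o..o.
...oo..
.......
.......
22) .......
.....oo
..o.o.v
..o..o.
...oo..
.......
.......
23) .......
.....oo
..o.o<o
..o..o.
...oo..
.......
.......
24) .......
.....^o
..o.ooo
..o..o.
...oo..
.......
.......
25) .......
....<.o
..o.ooo
..o..o.
...oo..
.......
.......
26) ....^..
....o.o
..o.ooo
..o..o.
...oo..
.......
.......
27) ....o>.
....o.o
..o.ooo
..o..o.
...oo..
.......
.......
28) ....oo.
....ovo
..o.ooo
..o..o.
...oo..
.......
.......
29) ....oo.
....<oo
..o.ooo
..o..o.
...oo..
.......
.......
30) ....oo.
.....oo
..o.voo
..o..o.
...oo..
.......
.......
31) ....oo.
.....oo
..o..>o
..o..o.
...oo..
.......
.......
32) ....oo.
.....^o
..o...o
..o..o.
...oo..
.......
.......
33) ....oo.
....<.o
..o...o
..o..o.
...oo..
.......
.......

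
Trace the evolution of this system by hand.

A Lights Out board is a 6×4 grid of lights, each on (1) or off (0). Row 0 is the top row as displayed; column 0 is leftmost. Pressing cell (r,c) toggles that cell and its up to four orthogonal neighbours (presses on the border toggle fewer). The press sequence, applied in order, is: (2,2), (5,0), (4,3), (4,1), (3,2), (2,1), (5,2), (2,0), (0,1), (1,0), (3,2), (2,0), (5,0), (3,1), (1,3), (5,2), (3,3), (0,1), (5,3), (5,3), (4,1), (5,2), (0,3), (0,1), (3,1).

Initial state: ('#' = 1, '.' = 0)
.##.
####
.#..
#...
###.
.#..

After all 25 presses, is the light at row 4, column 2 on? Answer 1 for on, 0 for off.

1

t=0: .##.
####
.#..
#...
###.
.#..
t=1: .##.
##.#
..##
#.#.
###.
.#..
t=2: .##.
##.#
..##
#.#.
.##.
#...
t=3: .##.
##.#
..##
#.##
.#.#
#..#
t=4: .##.
##.#
..##
####
#.##
##.#
t=5: .##.
##.#
...#
#...
#..#
##.#
t=6: .##.
#..#
####
##..
#..#
##.#
t=7: .##.
#..#
####
##..
#.##
#.#.
t=8: .##.
...#
..##
.#..
#.##
#.#.
t=9: #...
.#.#
..##
.#..
#.##
#.#.
t=10: ....
#..#
#.##
.#..
#.##
#.#.
t=11: ....
#..#
#..#
..##
#..#
#.#.
t=12: ....
...#
.#.#
#.##
#..#
#.#.
t=13: ....
...#
.#.#
#.##
...#
.##.
t=14: ....
...#
...#
.#.#
.#.#
.##.
t=15: ...#
..#.
....
.#.#
.#.#
.##.
t=16: ...#
..#.
....
.#.#
.###
...#
t=17: ...#
..#.
...#
.##.
.##.
...#
t=18: ####
.##.
...#
.##.
.##.
...#
t=19: ####
.##.
...#
.##.
.###
..#.
t=20: ####
.##.
...#
.##.
.##.
...#
t=21: ####
.##.
...#
..#.
#...
.#.#
t=22: ####
.##.
...#
..#.
#.#.
..#.
t=23: ##..
.###
...#
..#.
#.#.
..#.
t=24: ..#.
..##
...#
..#.
#.#.
..#.
t=25: ..#.
..##
.#.#
##..
###.
..#.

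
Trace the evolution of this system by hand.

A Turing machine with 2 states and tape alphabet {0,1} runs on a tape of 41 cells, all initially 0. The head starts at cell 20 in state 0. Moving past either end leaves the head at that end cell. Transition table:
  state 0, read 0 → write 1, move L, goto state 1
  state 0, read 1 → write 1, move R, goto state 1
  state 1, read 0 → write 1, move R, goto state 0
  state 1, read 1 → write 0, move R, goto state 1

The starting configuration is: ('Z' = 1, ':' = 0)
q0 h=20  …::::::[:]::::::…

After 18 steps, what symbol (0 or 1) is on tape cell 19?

1

0) q0 h=20  …::::::[:]::::::…
1) q1 h=19  …::::::[:]Z:::::…
2) q0 h=20  …:::::Z[Z]::::::…
3) q1 h=21  …::::ZZ[:]::::::…
4) q0 h=22  …:::ZZZ[:]::::::…
5) q1 h=21  …::::ZZ[Z]Z:::::…
6) q1 h=22  …:::ZZ:[Z]::::::…
7) q1 h=23  …::ZZ::[:]::::::…
8) q0 h=24  …:ZZ::Z[:]::::::…
9) q1 h=23  …::ZZ::[Z]Z:::::…
10) q1 h=24  …:ZZ:::[Z]::::::…
11) q1 h=25  …ZZ::::[:]::::::…
12) q0 h=26  …Z::::Z[:]::::::…
13) q1 h=25  …ZZ::::[Z]Z:::::…
14) q1 h=26  …Z:::::[Z]::::::…
15) q1 h=27  …::::::[:]::::::…
16) q0 h=28  …:::::Z[:]::::::…
17) q1 h=27  …::::::[Z]Z:::::…
18) q1 h=28  …::::::[Z]::::::…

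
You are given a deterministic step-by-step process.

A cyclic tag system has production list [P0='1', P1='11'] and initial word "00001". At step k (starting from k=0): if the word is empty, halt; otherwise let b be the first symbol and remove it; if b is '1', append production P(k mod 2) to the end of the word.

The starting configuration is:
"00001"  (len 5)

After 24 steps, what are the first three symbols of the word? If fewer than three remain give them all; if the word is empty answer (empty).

[0] "00001"  (len 5)
[1] "0001"  (len 4)
[2] "001"  (len 3)
[3] "01"  (len 2)
[4] "1"  (len 1)
[5] "1"  (len 1)
[6] "11"  (len 2)
[7] "11"  (len 2)
[8] "111"  (len 3)
[9] "111"  (len 3)
[10] "1111"  (len 4)
[11] "1111"  (len 4)
[12] "11111"  (len 5)
[13] "11111"  (len 5)
[14] "111111"  (len 6)
[15] "111111"  (len 6)
[16] "1111111"  (len 7)
[17] "1111111"  (len 7)
[18] "11111111"  (len 8)
[19] "11111111"  (len 8)
[20] "111111111"  (len 9)
[21] "111111111"  (len 9)
[22] "1111111111"  (len 10)
[23] "1111111111"  (len 10)
[24] "11111111111"  (len 11)

111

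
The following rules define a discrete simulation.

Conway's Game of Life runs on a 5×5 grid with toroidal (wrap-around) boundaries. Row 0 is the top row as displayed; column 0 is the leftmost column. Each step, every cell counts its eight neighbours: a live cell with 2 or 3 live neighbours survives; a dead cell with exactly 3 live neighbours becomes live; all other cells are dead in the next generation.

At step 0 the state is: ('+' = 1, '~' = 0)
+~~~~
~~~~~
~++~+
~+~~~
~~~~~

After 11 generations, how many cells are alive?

14

[0] +~~~~
~~~~~
~++~+
~+~~~
~~~~~
[1] ~~~~~
++~~~
+++~~
+++~~
~~~~~
[2] ~~~~~
+~+~~
~~~~+
+~+~~
~+~~~
[3] ~+~~~
~~~~~
+~~++
++~~~
~+~~~
[4] ~~~~~
+~~~+
++~~+
~++~~
~++~~
[5] ++~~~
~+~~+
~~+++
~~~+~
~++~~
[6] ~~~~~
~+~~+
+~+~+
~+~~+
+++~~
[7] ~~+~~
~+~++
~~+~+
~~~~+
+++~~
[8] ~~~~+
++~~+
~~+~+
~~+~+
++++~
[9] ~~~~~
~+~~+
~~+~+
~~~~+
+++~~
[10] ~~+~~
+~~+~
~~~~+
~~+~+
++~~~
[11] +~+~+
~~~++
+~~~+
~+~++
++++~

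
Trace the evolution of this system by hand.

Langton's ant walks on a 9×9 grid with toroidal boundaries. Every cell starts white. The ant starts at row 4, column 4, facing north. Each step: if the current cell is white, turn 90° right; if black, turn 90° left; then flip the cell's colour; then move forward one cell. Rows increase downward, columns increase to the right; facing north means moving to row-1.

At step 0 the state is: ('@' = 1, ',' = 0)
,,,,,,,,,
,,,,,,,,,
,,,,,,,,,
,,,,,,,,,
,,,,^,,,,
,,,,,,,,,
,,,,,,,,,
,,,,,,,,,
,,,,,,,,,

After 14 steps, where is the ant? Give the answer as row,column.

5,3

0) ,,,,,,,,,
,,,,,,,,,
,,,,,,,,,
,,,,,,,,,
,,,,^,,,,
,,,,,,,,,
,,,,,,,,,
,,,,,,,,,
,,,,,,,,,
1) ,,,,,,,,,
,,,,,,,,,
,,,,,,,,,
,,,,,,,,,
,,,,@>,,,
,,,,,,,,,
,,,,,,,,,
,,,,,,,,,
,,,,,,,,,
2) ,,,,,,,,,
,,,,,,,,,
,,,,,,,,,
,,,,,,,,,
,,,,@@,,,
,,,,,v,,,
,,,,,,,,,
,,,,,,,,,
,,,,,,,,,
3) ,,,,,,,,,
,,,,,,,,,
,,,,,,,,,
,,,,,,,,,
,,,,@@,,,
,,,,<@,,,
,,,,,,,,,
,,,,,,,,,
,,,,,,,,,
4) ,,,,,,,,,
,,,,,,,,,
,,,,,,,,,
,,,,,,,,,
,,,,^@,,,
,,,,@@,,,
,,,,,,,,,
,,,,,,,,,
,,,,,,,,,
5) ,,,,,,,,,
,,,,,,,,,
,,,,,,,,,
,,,,,,,,,
,,,<,@,,,
,,,,@@,,,
,,,,,,,,,
,,,,,,,,,
,,,,,,,,,
6) ,,,,,,,,,
,,,,,,,,,
,,,,,,,,,
,,,^,,,,,
,,,@,@,,,
,,,,@@,,,
,,,,,,,,,
,,,,,,,,,
,,,,,,,,,
7) ,,,,,,,,,
,,,,,,,,,
,,,,,,,,,
,,,@>,,,,
,,,@,@,,,
,,,,@@,,,
,,,,,,,,,
,,,,,,,,,
,,,,,,,,,
8) ,,,,,,,,,
,,,,,,,,,
,,,,,,,,,
,,,@@,,,,
,,,@v@,,,
,,,,@@,,,
,,,,,,,,,
,,,,,,,,,
,,,,,,,,,
9) ,,,,,,,,,
,,,,,,,,,
,,,,,,,,,
,,,@@,,,,
,,,<@@,,,
,,,,@@,,,
,,,,,,,,,
,,,,,,,,,
,,,,,,,,,
10) ,,,,,,,,,
,,,,,,,,,
,,,,,,,,,
,,,@@,,,,
,,,,@@,,,
,,,v@@,,,
,,,,,,,,,
,,,,,,,,,
,,,,,,,,,
11) ,,,,,,,,,
,,,,,,,,,
,,,,,,,,,
,,,@@,,,,
,,,,@@,,,
,,<@@@,,,
,,,,,,,,,
,,,,,,,,,
,,,,,,,,,
12) ,,,,,,,,,
,,,,,,,,,
,,,,,,,,,
,,,@@,,,,
,,^,@@,,,
,,@@@@,,,
,,,,,,,,,
,,,,,,,,,
,,,,,,,,,
13) ,,,,,,,,,
,,,,,,,,,
,,,,,,,,,
,,,@@,,,,
,,@>@@,,,
,,@@@@,,,
,,,,,,,,,
,,,,,,,,,
,,,,,,,,,
14) ,,,,,,,,,
,,,,,,,,,
,,,,,,,,,
,,,@@,,,,
,,@@@@,,,
,,@v@@,,,
,,,,,,,,,
,,,,,,,,,
,,,,,,,,,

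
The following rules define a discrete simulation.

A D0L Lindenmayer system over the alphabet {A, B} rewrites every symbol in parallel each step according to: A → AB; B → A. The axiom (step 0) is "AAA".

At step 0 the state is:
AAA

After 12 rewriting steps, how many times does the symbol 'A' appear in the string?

699

k=0  AAA
k=1  ABABAB
k=2  ABAABAABA
k=3  ABAABABAABABAAB
k=4  ABAABABAABAABABAABAABABA
k=5  ABAABABAABAABABAABABAABAABABAABABAABAAB
k=6  ABAABABAABAABABAABABAABAABABAABAABABAABABAABAABABAABAABABAABABA
k=7  ABAABABAABAABABAABABAABAABABAABAABABAABABAABAABABAABABAABAABABAABAABABAABABAABAABABAABABAABAABABAABAAB
k=8  ABAABABAABAABABAABABAABAABABAABAABABAABABAABAABABAABABAABA…ABAABAABABAABAABABAABABAABAABABAABAABABAABABAABAABABAABABA  (len 165)
k=9  ABAABABAABAABABAABABAABAABABAABAABABAABABAABAABABAABABAABA…AABABAABABAABAABABAABABAABAABABAABAABABAABABAABAABABAABAAB  (len 267)
k=10  ABAABABAABAABABAABABAABAABABAABAABABAABABAABAABABAABABAABA…AABABAABABAABAABABAABABAABAABABAABAABABAABABAABAABABAABABA  (len 432)
k=11  ABAABABAABAABABAABABAABAABABAABAABABAABABAABAABABAABABAABA…AABABAABABAABAABABAABABAABAABABAABAABABAABABAABAABABAABAAB  (len 699)
k=12  ABAABABAABAABABAABABAABAABABAABAABABAABABAABAABABAABABAABA…AABABAABABAABAABABAABABAABAABABAABAABABAABABAABAABABAABABA  (len 1131)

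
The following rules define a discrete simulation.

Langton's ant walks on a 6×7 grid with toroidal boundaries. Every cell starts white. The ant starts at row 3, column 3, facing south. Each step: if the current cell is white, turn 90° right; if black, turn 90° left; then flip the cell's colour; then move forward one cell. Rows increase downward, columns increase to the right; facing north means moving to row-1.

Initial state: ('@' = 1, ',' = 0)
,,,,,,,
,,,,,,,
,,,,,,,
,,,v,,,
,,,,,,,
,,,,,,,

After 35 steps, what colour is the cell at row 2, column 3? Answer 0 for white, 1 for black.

0

0) ,,,,,,,
,,,,,,,
,,,,,,,
,,,v,,,
,,,,,,,
,,,,,,,
1) ,,,,,,,
,,,,,,,
,,,,,,,
,,<@,,,
,,,,,,,
,,,,,,,
2) ,,,,,,,
,,,,,,,
,,^,,,,
,,@@,,,
,,,,,,,
,,,,,,,
3) ,,,,,,,
,,,,,,,
,,@>,,,
,,@@,,,
,,,,,,,
,,,,,,,
4) ,,,,,,,
,,,,,,,
,,@@,,,
,,@v,,,
,,,,,,,
,,,,,,,
5) ,,,,,,,
,,,,,,,
,,@@,,,
,,@,>,,
,,,,,,,
,,,,,,,
6) ,,,,,,,
,,,,,,,
,,@@,,,
,,@,@,,
,,,,v,,
,,,,,,,
7) ,,,,,,,
,,,,,,,
,,@@,,,
,,@,@,,
,,,<@,,
,,,,,,,
8) ,,,,,,,
,,,,,,,
,,@@,,,
,,@^@,,
,,,@@,,
,,,,,,,
9) ,,,,,,,
,,,,,,,
,,@@,,,
,,@@>,,
,,,@@,,
,,,,,,,
10) ,,,,,,,
,,,,,,,
,,@@^,,
,,@@,,,
,,,@@,,
,,,,,,,
11) ,,,,,,,
,,,,,,,
,,@@@>,
,,@@,,,
,,,@@,,
,,,,,,,
12) ,,,,,,,
,,,,,,,
,,@@@@,
,,@@,v,
,,,@@,,
,,,,,,,
13) ,,,,,,,
,,,,,,,
,,@@@@,
,,@@<@,
,,,@@,,
,,,,,,,
14) ,,,,,,,
,,,,,,,
,,@@^@,
,,@@@@,
,,,@@,,
,,,,,,,
15) ,,,,,,,
,,,,,,,
,,@<,@,
,,@@@@,
,,,@@,,
,,,,,,,
16) ,,,,,,,
,,,,,,,
,,@,,@,
,,@v@@,
,,,@@,,
,,,,,,,
17) ,,,,,,,
,,,,,,,
,,@,,@,
,,@,>@,
,,,@@,,
,,,,,,,
18) ,,,,,,,
,,,,,,,
,,@,^@,
,,@,,@,
,,,@@,,
,,,,,,,
19) ,,,,,,,
,,,,,,,
,,@,@>,
,,@,,@,
,,,@@,,
,,,,,,,
20) ,,,,,,,
,,,,,^,
,,@,@,,
,,@,,@,
,,,@@,,
,,,,,,,
21) ,,,,,,,
,,,,,@>
,,@,@,,
,,@,,@,
,,,@@,,
,,,,,,,
22) ,,,,,,,
,,,,,@@
,,@,@,v
,,@,,@,
,,,@@,,
,,,,,,,
23) ,,,,,,,
,,,,,@@
,,@,@<@
,,@,,@,
,,,@@,,
,,,,,,,
24) ,,,,,,,
,,,,,^@
,,@,@@@
,,@,,@,
,,,@@,,
,,,,,,,
25) ,,,,,,,
,,,,<,@
,,@,@@@
,,@,,@,
,,,@@,,
,,,,,,,
26) ,,,,^,,
,,,,@,@
,,@,@@@
,,@,,@,
,,,@@,,
,,,,,,,
27) ,,,,@>,
,,,,@,@
,,@,@@@
,,@,,@,
,,,@@,,
,,,,,,,
28) ,,,,@@,
,,,,@v@
,,@,@@@
,,@,,@,
,,,@@,,
,,,,,,,
29) ,,,,@@,
,,,,<@@
,,@,@@@
,,@,,@,
,,,@@,,
,,,,,,,
30) ,,,,@@,
,,,,,@@
,,@,v@@
,,@,,@,
,,,@@,,
,,,,,,,
31) ,,,,@@,
,,,,,@@
,,@,,>@
,,@,,@,
,,,@@,,
,,,,,,,
32) ,,,,@@,
,,,,,^@
,,@,,,@
,,@,,@,
,,,@@,,
,,,,,,,
33) ,,,,@@,
,,,,<,@
,,@,,,@
,,@,,@,
,,,@@,,
,,,,,,,
34) ,,,,^@,
,,,,@,@
,,@,,,@
,,@,,@,
,,,@@,,
,,,,,,,
35) ,,,<,@,
,,,,@,@
,,@,,,@
,,@,,@,
,,,@@,,
,,,,,,,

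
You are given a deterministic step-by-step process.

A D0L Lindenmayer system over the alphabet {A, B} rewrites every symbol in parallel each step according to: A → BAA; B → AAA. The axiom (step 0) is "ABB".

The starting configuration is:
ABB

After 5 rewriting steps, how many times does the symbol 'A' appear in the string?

548

gen 0: ABB
gen 1: BAAAAAAAA
gen 2: AAABAABAABAABAABAABAABAABAA
gen 3: BAABAABAAAAABAABAAAAABAABAAAAABAABAAAAABAABAAAAABAABAAAAABAABAAAAABAABAAAAABAABAA
gen 4: AAABAABAAAAABAABAAAAABAABAABAABAABAAAAABAABAAAAABAABAABAAB…ABAABAABAABAAAAABAABAAAAABAABAABAABAABAAAAABAABAAAAABAABAA  (len 243)
gen 5: BAABAABAAAAABAABAAAAABAABAABAABAABAAAAABAABAAAAABAABAABAAB…ABAABAABAABAAAAABAABAAAAABAABAABAABAABAAAAABAABAAAAABAABAA  (len 729)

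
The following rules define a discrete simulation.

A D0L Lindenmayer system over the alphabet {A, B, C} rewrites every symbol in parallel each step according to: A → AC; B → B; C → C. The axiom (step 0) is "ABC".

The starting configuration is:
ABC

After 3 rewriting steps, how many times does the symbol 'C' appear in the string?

4

step 0: ABC
step 1: ACBC
step 2: ACCBC
step 3: ACCCBC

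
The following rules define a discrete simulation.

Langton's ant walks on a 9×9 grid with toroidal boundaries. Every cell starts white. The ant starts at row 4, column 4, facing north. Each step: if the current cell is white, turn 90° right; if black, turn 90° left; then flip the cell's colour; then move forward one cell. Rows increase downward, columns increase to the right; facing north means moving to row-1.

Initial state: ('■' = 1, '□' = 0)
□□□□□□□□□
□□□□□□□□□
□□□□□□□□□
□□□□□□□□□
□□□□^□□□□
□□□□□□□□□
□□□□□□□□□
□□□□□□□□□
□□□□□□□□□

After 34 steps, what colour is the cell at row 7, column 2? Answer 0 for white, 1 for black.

1

t=0: □□□□□□□□□
□□□□□□□□□
□□□□□□□□□
□□□□□□□□□
□□□□^□□□□
□□□□□□□□□
□□□□□□□□□
□□□□□□□□□
□□□□□□□□□
t=1: □□□□□□□□□
□□□□□□□□□
□□□□□□□□□
□□□□□□□□□
□□□□■>□□□
□□□□□□□□□
□□□□□□□□□
□□□□□□□□□
□□□□□□□□□
t=2: □□□□□□□□□
□□□□□□□□□
□□□□□□□□□
□□□□□□□□□
□□□□■■□□□
□□□□□v□□□
□□□□□□□□□
□□□□□□□□□
□□□□□□□□□
t=3: □□□□□□□□□
□□□□□□□□□
□□□□□□□□□
□□□□□□□□□
□□□□■■□□□
□□□□<■□□□
□□□□□□□□□
□□□□□□□□□
□□□□□□□□□
t=4: □□□□□□□□□
□□□□□□□□□
□□□□□□□□□
□□□□□□□□□
□□□□^■□□□
□□□□■■□□□
□□□□□□□□□
□□□□□□□□□
□□□□□□□□□
t=5: □□□□□□□□□
□□□□□□□□□
□□□□□□□□□
□□□□□□□□□
□□□<□■□□□
□□□□■■□□□
□□□□□□□□□
□□□□□□□□□
□□□□□□□□□
t=6: □□□□□□□□□
□□□□□□□□□
□□□□□□□□□
□□□^□□□□□
□□□■□■□□□
□□□□■■□□□
□□□□□□□□□
□□□□□□□□□
□□□□□□□□□
t=7: □□□□□□□□□
□□□□□□□□□
□□□□□□□□□
□□□■>□□□□
□□□■□■□□□
□□□□■■□□□
□□□□□□□□□
□□□□□□□□□
□□□□□□□□□
t=8: □□□□□□□□□
□□□□□□□□□
□□□□□□□□□
□□□■■□□□□
□□□■v■□□□
□□□□■■□□□
□□□□□□□□□
□□□□□□□□□
□□□□□□□□□
t=9: □□□□□□□□□
□□□□□□□□□
□□□□□□□□□
□□□■■□□□□
□□□<■■□□□
□□□□■■□□□
□□□□□□□□□
□□□□□□□□□
□□□□□□□□□
t=10: □□□□□□□□□
□□□□□□□□□
□□□□□□□□□
□□□■■□□□□
□□□□■■□□□
□□□v■■□□□
□□□□□□□□□
□□□□□□□□□
□□□□□□□□□
t=11: □□□□□□□□□
□□□□□□□□□
□□□□□□□□□
□□□■■□□□□
□□□□■■□□□
□□<■■■□□□
□□□□□□□□□
□□□□□□□□□
□□□□□□□□□
t=12: □□□□□□□□□
□□□□□□□□□
□□□□□□□□□
□□□■■□□□□
□□^□■■□□□
□□■■■■□□□
□□□□□□□□□
□□□□□□□□□
□□□□□□□□□
t=13: □□□□□□□□□
□□□□□□□□□
□□□□□□□□□
□□□■■□□□□
□□■>■■□□□
□□■■■■□□□
□□□□□□□□□
□□□□□□□□□
□□□□□□□□□
t=14: □□□□□□□□□
□□□□□□□□□
□□□□□□□□□
□□□■■□□□□
□□■■■■□□□
□□■v■■□□□
□□□□□□□□□
□□□□□□□□□
□□□□□□□□□
t=15: □□□□□□□□□
□□□□□□□□□
□□□□□□□□□
□□□■■□□□□
□□■■■■□□□
□□■□>■□□□
□□□□□□□□□
□□□□□□□□□
□□□□□□□□□
t=16: □□□□□□□□□
□□□□□□□□□
□□□□□□□□□
□□□■■□□□□
□□■■^■□□□
□□■□□■□□□
□□□□□□□□□
□□□□□□□□□
□□□□□□□□□
t=17: □□□□□□□□□
□□□□□□□□□
□□□□□□□□□
□□□■■□□□□
□□■<□■□□□
□□■□□■□□□
□□□□□□□□□
□□□□□□□□□
□□□□□□□□□
t=18: □□□□□□□□□
□□□□□□□□□
□□□□□□□□□
□□□■■□□□□
□□■□□■□□□
□□■v□■□□□
□□□□□□□□□
□□□□□□□□□
□□□□□□□□□
t=19: □□□□□□□□□
□□□□□□□□□
□□□□□□□□□
□□□■■□□□□
□□■□□■□□□
□□<■□■□□□
□□□□□□□□□
□□□□□□□□□
□□□□□□□□□
t=20: □□□□□□□□□
□□□□□□□□□
□□□□□□□□□
□□□■■□□□□
□□■□□■□□□
□□□■□■□□□
□□v□□□□□□
□□□□□□□□□
□□□□□□□□□
t=21: □□□□□□□□□
□□□□□□□□□
□□□□□□□□□
□□□■■□□□□
□□■□□■□□□
□□□■□■□□□
□<■□□□□□□
□□□□□□□□□
□□□□□□□□□
t=22: □□□□□□□□□
□□□□□□□□□
□□□□□□□□□
□□□■■□□□□
□□■□□■□□□
□^□■□■□□□
□■■□□□□□□
□□□□□□□□□
□□□□□□□□□
t=23: □□□□□□□□□
□□□□□□□□□
□□□□□□□□□
□□□■■□□□□
□□■□□■□□□
□■>■□■□□□
□■■□□□□□□
□□□□□□□□□
□□□□□□□□□
t=24: □□□□□□□□□
□□□□□□□□□
□□□□□□□□□
□□□■■□□□□
□□■□□■□□□
□■■■□■□□□
□■v□□□□□□
□□□□□□□□□
□□□□□□□□□
t=25: □□□□□□□□□
□□□□□□□□□
□□□□□□□□□
□□□■■□□□□
□□■□□■□□□
□■■■□■□□□
□■□>□□□□□
□□□□□□□□□
□□□□□□□□□
t=26: □□□□□□□□□
□□□□□□□□□
□□□□□□□□□
□□□■■□□□□
□□■□□■□□□
□■■■□■□□□
□■□■□□□□□
□□□v□□□□□
□□□□□□□□□
t=27: □□□□□□□□□
□□□□□□□□□
□□□□□□□□□
□□□■■□□□□
□□■□□■□□□
□■■■□■□□□
□■□■□□□□□
□□<■□□□□□
□□□□□□□□□
t=28: □□□□□□□□□
□□□□□□□□□
□□□□□□□□□
□□□■■□□□□
□□■□□■□□□
□■■■□■□□□
□■^■□□□□□
□□■■□□□□□
□□□□□□□□□
t=29: □□□□□□□□□
□□□□□□□□□
□□□□□□□□□
□□□■■□□□□
□□■□□■□□□
□■■■□■□□□
□■■>□□□□□
□□■■□□□□□
□□□□□□□□□
t=30: □□□□□□□□□
□□□□□□□□□
□□□□□□□□□
□□□■■□□□□
□□■□□■□□□
□■■^□■□□□
□■■□□□□□□
□□■■□□□□□
□□□□□□□□□
t=31: □□□□□□□□□
□□□□□□□□□
□□□□□□□□□
□□□■■□□□□
□□■□□■□□□
□■<□□■□□□
□■■□□□□□□
□□■■□□□□□
□□□□□□□□□
t=32: □□□□□□□□□
□□□□□□□□□
□□□□□□□□□
□□□■■□□□□
□□■□□■□□□
□■□□□■□□□
□■v□□□□□□
□□■■□□□□□
□□□□□□□□□
t=33: □□□□□□□□□
□□□□□□□□□
□□□□□□□□□
□□□■■□□□□
□□■□□■□□□
□■□□□■□□□
□■□>□□□□□
□□■■□□□□□
□□□□□□□□□
t=34: □□□□□□□□□
□□□□□□□□□
□□□□□□□□□
□□□■■□□□□
□□■□□■□□□
□■□□□■□□□
□■□■□□□□□
□□■v□□□□□
□□□□□□□□□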